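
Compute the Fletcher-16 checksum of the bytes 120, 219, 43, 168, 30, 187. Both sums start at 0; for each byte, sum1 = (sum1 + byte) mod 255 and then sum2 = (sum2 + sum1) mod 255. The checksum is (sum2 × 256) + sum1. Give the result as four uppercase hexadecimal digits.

Running sums (mod 255):
  after byte 0 (120): sum1=120, sum2=120
  after byte 1 (219): sum1=84, sum2=204
  after byte 2 (43): sum1=127, sum2=76
  after byte 3 (168): sum1=40, sum2=116
  after byte 4 (30): sum1=70, sum2=186
  after byte 5 (187): sum1=2, sum2=188
Checksum = sum2·256 + sum1 = 188·256 + 2 = 48130 = 0xBC02.

BC02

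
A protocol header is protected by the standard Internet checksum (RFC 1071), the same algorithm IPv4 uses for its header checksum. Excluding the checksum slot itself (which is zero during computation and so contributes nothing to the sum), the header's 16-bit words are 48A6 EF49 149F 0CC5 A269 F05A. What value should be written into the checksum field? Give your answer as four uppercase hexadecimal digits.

One's-complement addition (fold any carry out of bit 15 back into bit 0):
  0x48A6 + 0xEF49 = 0x137EF → wrap carry → 0x37F0
  0x37F0 + 0x149F = 0x04C8F
  0x4C8F + 0x0CC5 = 0x05954
  0x5954 + 0xA269 = 0x0FBBD
  0xFBBD + 0xF05A = 0x1EC17 → wrap carry → 0xEC18
One's-complement sum = 0xEC18.
Checksum = ~0xEC18 & 0xFFFF = 0x13E7.

13E7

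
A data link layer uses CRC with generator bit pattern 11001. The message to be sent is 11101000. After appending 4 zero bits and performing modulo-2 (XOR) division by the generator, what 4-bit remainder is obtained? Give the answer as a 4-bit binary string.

0101

Append 4 zeros: 111010000000. Divide by 11001 (XOR where the leading bit is 1):
  pos 0: 11101 XOR 11001 = 00100
  pos 2: 10000 XOR 11001 = 01001
  pos 3: 10010 XOR 11001 = 01011
  pos 4: 10110 XOR 11001 = 01111
  pos 5: 11110 XOR 11001 = 00111
  pos 7: 11100 XOR 11001 = 00101
Remainder (last 4 bits) = 0101. This is the CRC / FCS.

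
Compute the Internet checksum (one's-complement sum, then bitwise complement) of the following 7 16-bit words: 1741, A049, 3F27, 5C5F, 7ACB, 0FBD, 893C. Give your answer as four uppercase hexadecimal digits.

One's-complement addition (fold any carry out of bit 15 back into bit 0):
  0x1741 + 0xA049 = 0x0B78A
  0xB78A + 0x3F27 = 0x0F6B1
  0xF6B1 + 0x5C5F = 0x15310 → wrap carry → 0x5311
  0x5311 + 0x7ACB = 0x0CDDC
  0xCDDC + 0x0FBD = 0x0DD99
  0xDD99 + 0x893C = 0x166D5 → wrap carry → 0x66D6
One's-complement sum = 0x66D6.
Checksum = ~0x66D6 & 0xFFFF = 0x9929.

9929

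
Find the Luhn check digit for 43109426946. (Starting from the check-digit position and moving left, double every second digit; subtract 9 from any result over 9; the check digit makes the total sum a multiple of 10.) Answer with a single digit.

Partial digits right→left: 6 4 9 6 2 4 9 0 1 3 4
Double every second digit counting from the check-digit position (so the 1st, 3rd, 5th, ... of the partial from the right).
  doubled (with −9 where >9): 3 9 4 9 2 8 → sum 35
  kept as-is: 4 6 4 0 3 → sum 17
Total = 35 + 17 = 52.
Check digit = (10 − (52 mod 10)) mod 10 = 8.

8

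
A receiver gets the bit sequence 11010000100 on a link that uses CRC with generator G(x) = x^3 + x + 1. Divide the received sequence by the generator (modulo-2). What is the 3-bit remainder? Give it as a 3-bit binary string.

010

Modulo-2 division of 11010000100 by 1011:
  pos 0: 1101 XOR 1011 = 0110
  pos 1: 1100 XOR 1011 = 0111
  pos 2: 1110 XOR 1011 = 0101
  pos 3: 1010 XOR 1011 = 0001
  pos 6: 1010 XOR 1011 = 0001
Remainder = 010 (nonzero — an error is detected).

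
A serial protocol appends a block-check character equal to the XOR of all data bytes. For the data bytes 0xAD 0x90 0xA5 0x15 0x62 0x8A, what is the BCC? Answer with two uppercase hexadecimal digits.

65

XOR the bytes together:
  start with 0xAD
  0xAD ⊕ 0x90 = 0x3D
  0x3D ⊕ 0xA5 = 0x98
  0x98 ⊕ 0x15 = 0x8D
  0x8D ⊕ 0x62 = 0xEF
  0xEF ⊕ 0x8A = 0x65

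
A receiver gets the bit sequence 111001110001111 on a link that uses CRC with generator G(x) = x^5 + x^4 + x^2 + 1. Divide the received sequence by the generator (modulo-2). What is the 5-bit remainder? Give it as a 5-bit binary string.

Modulo-2 division of 111001110001111 by 110101:
  pos 0: 111001 XOR 110101 = 001100
  pos 2: 110011 XOR 110101 = 000110
  pos 5: 110000 XOR 110101 = 000101
  pos 8: 101111 XOR 110101 = 011010
  pos 9: 110101 XOR 110101 = 000000
Remainder = 00000 (zero — the frame passes the CRC check).

00000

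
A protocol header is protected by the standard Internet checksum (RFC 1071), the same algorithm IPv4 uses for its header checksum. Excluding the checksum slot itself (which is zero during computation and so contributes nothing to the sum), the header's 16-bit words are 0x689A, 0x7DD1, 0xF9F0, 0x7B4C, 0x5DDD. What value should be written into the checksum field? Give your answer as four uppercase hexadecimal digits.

4679

One's-complement addition (fold any carry out of bit 15 back into bit 0):
  0x689A + 0x7DD1 = 0x0E66B
  0xE66B + 0xF9F0 = 0x1E05B → wrap carry → 0xE05C
  0xE05C + 0x7B4C = 0x15BA8 → wrap carry → 0x5BA9
  0x5BA9 + 0x5DDD = 0x0B986
One's-complement sum = 0xB986.
Checksum = ~0xB986 & 0xFFFF = 0x4679.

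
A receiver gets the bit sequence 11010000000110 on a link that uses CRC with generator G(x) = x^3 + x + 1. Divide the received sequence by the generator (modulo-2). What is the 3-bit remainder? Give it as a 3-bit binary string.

111

Modulo-2 division of 11010000000110 by 1011:
  pos 0: 1101 XOR 1011 = 0110
  pos 1: 1100 XOR 1011 = 0111
  pos 2: 1110 XOR 1011 = 0101
  pos 3: 1010 XOR 1011 = 0001
  pos 6: 1000 XOR 1011 = 0011
  pos 8: 1101 XOR 1011 = 0110
  pos 9: 1101 XOR 1011 = 0110
  pos 10: 1100 XOR 1011 = 0111
Remainder = 111 (nonzero — an error is detected).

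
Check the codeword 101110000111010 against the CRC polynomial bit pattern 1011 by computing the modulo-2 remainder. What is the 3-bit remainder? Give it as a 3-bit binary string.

Modulo-2 division of 101110000111010 by 1011:
  pos 0: 1011 XOR 1011 = 0000
  pos 4: 1000 XOR 1011 = 0011
  pos 6: 1101 XOR 1011 = 0110
  pos 7: 1101 XOR 1011 = 0110
  pos 8: 1101 XOR 1011 = 0110
  pos 9: 1100 XOR 1011 = 0111
  pos 10: 1111 XOR 1011 = 0100
  pos 11: 1000 XOR 1011 = 0011
Remainder = 011 (nonzero — an error is detected).

011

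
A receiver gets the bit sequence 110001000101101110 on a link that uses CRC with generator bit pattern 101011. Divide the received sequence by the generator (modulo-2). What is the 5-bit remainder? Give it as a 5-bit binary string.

Modulo-2 division of 110001000101101110 by 101011:
  pos 0: 110001 XOR 101011 = 011010
  pos 1: 110100 XOR 101011 = 011111
  pos 2: 111110 XOR 101011 = 010101
  pos 3: 101010 XOR 101011 = 000001
  pos 8: 110110 XOR 101011 = 011101
  pos 9: 111011 XOR 101011 = 010000
  pos 10: 100001 XOR 101011 = 001010
  pos 12: 101010 XOR 101011 = 000001
Remainder = 00001 (nonzero — an error is detected).

00001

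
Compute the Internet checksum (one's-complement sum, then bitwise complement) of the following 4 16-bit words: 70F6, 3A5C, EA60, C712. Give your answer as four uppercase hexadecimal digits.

A339

One's-complement addition (fold any carry out of bit 15 back into bit 0):
  0x70F6 + 0x3A5C = 0x0AB52
  0xAB52 + 0xEA60 = 0x195B2 → wrap carry → 0x95B3
  0x95B3 + 0xC712 = 0x15CC5 → wrap carry → 0x5CC6
One's-complement sum = 0x5CC6.
Checksum = ~0x5CC6 & 0xFFFF = 0xA339.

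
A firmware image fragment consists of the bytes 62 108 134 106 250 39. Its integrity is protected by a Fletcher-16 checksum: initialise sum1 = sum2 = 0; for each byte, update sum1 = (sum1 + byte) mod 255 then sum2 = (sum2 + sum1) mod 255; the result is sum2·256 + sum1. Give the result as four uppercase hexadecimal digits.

Running sums (mod 255):
  after byte 0 (62): sum1=62, sum2=62
  after byte 1 (108): sum1=170, sum2=232
  after byte 2 (134): sum1=49, sum2=26
  after byte 3 (106): sum1=155, sum2=181
  after byte 4 (250): sum1=150, sum2=76
  after byte 5 (39): sum1=189, sum2=10
Checksum = sum2·256 + sum1 = 10·256 + 189 = 2749 = 0x0ABD.

0ABD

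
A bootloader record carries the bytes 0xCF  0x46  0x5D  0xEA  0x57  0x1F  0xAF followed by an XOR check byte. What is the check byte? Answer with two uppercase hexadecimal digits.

D9

XOR the bytes together:
  start with 0xCF
  0xCF ⊕ 0x46 = 0x89
  0x89 ⊕ 0x5D = 0xD4
  0xD4 ⊕ 0xEA = 0x3E
  0x3E ⊕ 0x57 = 0x69
  0x69 ⊕ 0x1F = 0x76
  0x76 ⊕ 0xAF = 0xD9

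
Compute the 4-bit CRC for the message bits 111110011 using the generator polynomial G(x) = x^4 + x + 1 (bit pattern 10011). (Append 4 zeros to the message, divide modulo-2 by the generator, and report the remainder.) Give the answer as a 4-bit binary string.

Append 4 zeros: 1111100110000. Divide by 10011 (XOR where the leading bit is 1):
  pos 0: 11111 XOR 10011 = 01100
  pos 1: 11000 XOR 10011 = 01011
  pos 2: 10110 XOR 10011 = 00101
  pos 4: 10111 XOR 10011 = 00100
  pos 6: 10000 XOR 10011 = 00011
Remainder (last 4 bits) = 1100. This is the CRC / FCS.

1100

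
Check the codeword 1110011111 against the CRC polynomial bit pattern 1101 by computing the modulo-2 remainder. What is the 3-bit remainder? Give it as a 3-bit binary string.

010

Modulo-2 division of 1110011111 by 1101:
  pos 0: 1110 XOR 1101 = 0011
  pos 2: 1101 XOR 1101 = 0000
  pos 6: 1111 XOR 1101 = 0010
Remainder = 010 (nonzero — an error is detected).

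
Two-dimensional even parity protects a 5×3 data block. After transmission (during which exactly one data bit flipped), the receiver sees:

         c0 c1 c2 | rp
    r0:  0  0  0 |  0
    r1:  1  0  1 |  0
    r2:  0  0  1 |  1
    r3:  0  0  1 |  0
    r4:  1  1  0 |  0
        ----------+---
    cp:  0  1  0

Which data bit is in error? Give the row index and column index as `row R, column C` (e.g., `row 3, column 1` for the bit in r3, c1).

Recompute each row's even parity and compare to rp:
  r0: data parity 0, sent rp 0 → ok
  r1: data parity 0, sent rp 0 → ok
  r2: data parity 1, sent rp 1 → ok
  r3: data parity 1, sent rp 0 → mismatch
  r4: data parity 0, sent rp 0 → ok
Recompute each column's even parity and compare to cp:
  c0: data parity 0, sent cp 0 → ok
  c1: data parity 1, sent cp 1 → ok
  c2: data parity 1, sent cp 0 → mismatch
Exactly one row (r3) and one column (c2) fail → the flipped bit is at their intersection.

row 3, column 2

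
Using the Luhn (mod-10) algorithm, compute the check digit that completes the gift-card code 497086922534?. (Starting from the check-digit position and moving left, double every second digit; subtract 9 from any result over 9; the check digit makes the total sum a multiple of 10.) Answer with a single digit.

Partial digits right→left: 4 3 5 2 2 9 6 8 0 7 9 4
Double every second digit counting from the check-digit position (so the 1st, 3rd, 5th, ... of the partial from the right).
  doubled (with −9 where >9): 8 1 4 3 0 9 → sum 25
  kept as-is: 3 2 9 8 7 4 → sum 33
Total = 25 + 33 = 58.
Check digit = (10 − (58 mod 10)) mod 10 = 2.

2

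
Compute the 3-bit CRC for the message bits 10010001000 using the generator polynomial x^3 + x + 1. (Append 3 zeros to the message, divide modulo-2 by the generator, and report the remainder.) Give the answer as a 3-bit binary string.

011

Append 3 zeros: 10010001000000. Divide by 1011 (XOR where the leading bit is 1):
  pos 0: 1001 XOR 1011 = 0010
  pos 2: 1000 XOR 1011 = 0011
  pos 4: 1101 XOR 1011 = 0110
  pos 5: 1100 XOR 1011 = 0111
  pos 6: 1110 XOR 1011 = 0101
  pos 7: 1010 XOR 1011 = 0001
  pos 10: 1000 XOR 1011 = 0011
Remainder (last 3 bits) = 011. This is the CRC / FCS.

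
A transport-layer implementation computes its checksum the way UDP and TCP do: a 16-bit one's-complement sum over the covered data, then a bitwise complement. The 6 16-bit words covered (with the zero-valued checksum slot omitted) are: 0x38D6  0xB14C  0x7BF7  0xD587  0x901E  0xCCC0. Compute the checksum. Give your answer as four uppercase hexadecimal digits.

One's-complement addition (fold any carry out of bit 15 back into bit 0):
  0x38D6 + 0xB14C = 0x0EA22
  0xEA22 + 0x7BF7 = 0x16619 → wrap carry → 0x661A
  0x661A + 0xD587 = 0x13BA1 → wrap carry → 0x3BA2
  0x3BA2 + 0x901E = 0x0CBC0
  0xCBC0 + 0xCCC0 = 0x19880 → wrap carry → 0x9881
One's-complement sum = 0x9881.
Checksum = ~0x9881 & 0xFFFF = 0x677E.

677E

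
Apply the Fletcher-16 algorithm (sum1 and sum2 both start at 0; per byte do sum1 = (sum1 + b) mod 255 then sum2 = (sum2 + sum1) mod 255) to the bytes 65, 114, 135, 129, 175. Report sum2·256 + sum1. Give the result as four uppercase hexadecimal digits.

Running sums (mod 255):
  after byte 0 (65): sum1=65, sum2=65
  after byte 1 (114): sum1=179, sum2=244
  after byte 2 (135): sum1=59, sum2=48
  after byte 3 (129): sum1=188, sum2=236
  after byte 4 (175): sum1=108, sum2=89
Checksum = sum2·256 + sum1 = 89·256 + 108 = 22892 = 0x596C.

596C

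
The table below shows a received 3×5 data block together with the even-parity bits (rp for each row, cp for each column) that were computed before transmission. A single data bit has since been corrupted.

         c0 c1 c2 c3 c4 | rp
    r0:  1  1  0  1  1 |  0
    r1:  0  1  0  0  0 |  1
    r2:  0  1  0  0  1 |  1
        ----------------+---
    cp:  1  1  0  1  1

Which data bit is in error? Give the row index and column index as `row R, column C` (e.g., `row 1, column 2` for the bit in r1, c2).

Recompute each row's even parity and compare to rp:
  r0: data parity 0, sent rp 0 → ok
  r1: data parity 1, sent rp 1 → ok
  r2: data parity 0, sent rp 1 → mismatch
Recompute each column's even parity and compare to cp:
  c0: data parity 1, sent cp 1 → ok
  c1: data parity 1, sent cp 1 → ok
  c2: data parity 0, sent cp 0 → ok
  c3: data parity 1, sent cp 1 → ok
  c4: data parity 0, sent cp 1 → mismatch
Exactly one row (r2) and one column (c4) fail → the flipped bit is at their intersection.

row 2, column 4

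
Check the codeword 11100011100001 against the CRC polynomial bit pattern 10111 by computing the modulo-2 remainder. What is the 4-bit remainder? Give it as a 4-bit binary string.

0111

Modulo-2 division of 11100011100001 by 10111:
  pos 0: 11100 XOR 10111 = 01011
  pos 1: 10110 XOR 10111 = 00001
  pos 5: 11110 XOR 10111 = 01001
  pos 6: 10010 XOR 10111 = 00101
  pos 8: 10100 XOR 10111 = 00011
Remainder = 0111 (nonzero — an error is detected).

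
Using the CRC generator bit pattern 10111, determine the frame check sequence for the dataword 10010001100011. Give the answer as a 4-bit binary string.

1100

Append 4 zeros: 100100011000110000. Divide by 10111 (XOR where the leading bit is 1):
  pos 0: 10010 XOR 10111 = 00101
  pos 2: 10100 XOR 10111 = 00011
  pos 5: 11110 XOR 10111 = 01001
  pos 6: 10010 XOR 10111 = 00101
  pos 8: 10101 XOR 10111 = 00010
  pos 11: 10100 XOR 10111 = 00011
Remainder (last 4 bits) = 1100. This is the CRC / FCS.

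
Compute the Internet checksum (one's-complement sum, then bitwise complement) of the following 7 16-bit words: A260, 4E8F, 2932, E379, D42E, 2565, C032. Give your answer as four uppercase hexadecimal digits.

One's-complement addition (fold any carry out of bit 15 back into bit 0):
  0xA260 + 0x4E8F = 0x0F0EF
  0xF0EF + 0x2932 = 0x11A21 → wrap carry → 0x1A22
  0x1A22 + 0xE379 = 0x0FD9B
  0xFD9B + 0xD42E = 0x1D1C9 → wrap carry → 0xD1CA
  0xD1CA + 0x2565 = 0x0F72F
  0xF72F + 0xC032 = 0x1B761 → wrap carry → 0xB762
One's-complement sum = 0xB762.
Checksum = ~0xB762 & 0xFFFF = 0x489D.

489D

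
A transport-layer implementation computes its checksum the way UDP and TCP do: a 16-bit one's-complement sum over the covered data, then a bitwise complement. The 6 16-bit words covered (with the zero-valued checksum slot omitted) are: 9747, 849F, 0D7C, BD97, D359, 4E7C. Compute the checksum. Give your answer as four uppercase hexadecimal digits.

F72E

One's-complement addition (fold any carry out of bit 15 back into bit 0):
  0x9747 + 0x849F = 0x11BE6 → wrap carry → 0x1BE7
  0x1BE7 + 0x0D7C = 0x02963
  0x2963 + 0xBD97 = 0x0E6FA
  0xE6FA + 0xD359 = 0x1BA53 → wrap carry → 0xBA54
  0xBA54 + 0x4E7C = 0x108D0 → wrap carry → 0x08D1
One's-complement sum = 0x08D1.
Checksum = ~0x08D1 & 0xFFFF = 0xF72E.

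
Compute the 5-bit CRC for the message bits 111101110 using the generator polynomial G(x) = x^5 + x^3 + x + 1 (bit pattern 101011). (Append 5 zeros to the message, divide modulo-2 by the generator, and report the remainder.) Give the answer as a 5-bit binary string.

00100

Append 5 zeros: 11110111000000. Divide by 101011 (XOR where the leading bit is 1):
  pos 0: 111101 XOR 101011 = 010110
  pos 1: 101101 XOR 101011 = 000110
  pos 4: 110100 XOR 101011 = 011111
  pos 5: 111110 XOR 101011 = 010101
  pos 6: 101010 XOR 101011 = 000001
Remainder (last 5 bits) = 00100. This is the CRC / FCS.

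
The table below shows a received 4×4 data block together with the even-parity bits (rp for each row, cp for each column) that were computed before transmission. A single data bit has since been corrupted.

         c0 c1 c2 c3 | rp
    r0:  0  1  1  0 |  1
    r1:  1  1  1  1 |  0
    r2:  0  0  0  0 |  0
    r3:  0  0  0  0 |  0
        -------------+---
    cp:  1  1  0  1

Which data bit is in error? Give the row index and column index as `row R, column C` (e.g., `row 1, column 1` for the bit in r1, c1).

row 0, column 1

Recompute each row's even parity and compare to rp:
  r0: data parity 0, sent rp 1 → mismatch
  r1: data parity 0, sent rp 0 → ok
  r2: data parity 0, sent rp 0 → ok
  r3: data parity 0, sent rp 0 → ok
Recompute each column's even parity and compare to cp:
  c0: data parity 1, sent cp 1 → ok
  c1: data parity 0, sent cp 1 → mismatch
  c2: data parity 0, sent cp 0 → ok
  c3: data parity 1, sent cp 1 → ok
Exactly one row (r0) and one column (c1) fail → the flipped bit is at their intersection.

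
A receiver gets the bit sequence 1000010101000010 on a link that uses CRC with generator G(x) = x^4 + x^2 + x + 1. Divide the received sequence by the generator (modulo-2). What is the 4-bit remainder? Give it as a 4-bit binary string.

0001

Modulo-2 division of 1000010101000010 by 10111:
  pos 0: 10000 XOR 10111 = 00111
  pos 2: 11110 XOR 10111 = 01001
  pos 3: 10011 XOR 10111 = 00100
  pos 5: 10001 XOR 10111 = 00110
  pos 7: 11000 XOR 10111 = 01111
  pos 8: 11110 XOR 10111 = 01001
  pos 9: 10010 XOR 10111 = 00101
  pos 11: 10110 XOR 10111 = 00001
Remainder = 0001 (nonzero — an error is detected).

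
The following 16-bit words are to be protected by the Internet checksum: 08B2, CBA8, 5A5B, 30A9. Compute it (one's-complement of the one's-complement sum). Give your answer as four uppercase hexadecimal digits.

A0A0

One's-complement addition (fold any carry out of bit 15 back into bit 0):
  0x08B2 + 0xCBA8 = 0x0D45A
  0xD45A + 0x5A5B = 0x12EB5 → wrap carry → 0x2EB6
  0x2EB6 + 0x30A9 = 0x05F5F
One's-complement sum = 0x5F5F.
Checksum = ~0x5F5F & 0xFFFF = 0xA0A0.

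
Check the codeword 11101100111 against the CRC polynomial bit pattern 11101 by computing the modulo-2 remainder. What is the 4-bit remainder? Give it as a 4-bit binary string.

0000

Modulo-2 division of 11101100111 by 11101:
  pos 0: 11101 XOR 11101 = 00000
  pos 5: 10011 XOR 11101 = 01110
  pos 6: 11101 XOR 11101 = 00000
Remainder = 0000 (zero — the frame passes the CRC check).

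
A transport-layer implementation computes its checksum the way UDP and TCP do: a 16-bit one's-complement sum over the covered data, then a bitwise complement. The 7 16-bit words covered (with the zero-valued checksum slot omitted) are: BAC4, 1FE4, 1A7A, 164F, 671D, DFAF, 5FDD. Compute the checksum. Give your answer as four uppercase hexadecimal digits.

4DE3

One's-complement addition (fold any carry out of bit 15 back into bit 0):
  0xBAC4 + 0x1FE4 = 0x0DAA8
  0xDAA8 + 0x1A7A = 0x0F522
  0xF522 + 0x164F = 0x10B71 → wrap carry → 0x0B72
  0x0B72 + 0x671D = 0x0728F
  0x728F + 0xDFAF = 0x1523E → wrap carry → 0x523F
  0x523F + 0x5FDD = 0x0B21C
One's-complement sum = 0xB21C.
Checksum = ~0xB21C & 0xFFFF = 0x4DE3.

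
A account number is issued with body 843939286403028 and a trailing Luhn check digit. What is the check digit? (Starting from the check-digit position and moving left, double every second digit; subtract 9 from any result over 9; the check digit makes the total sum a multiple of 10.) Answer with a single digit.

8

Partial digits right→left: 8 2 0 3 0 4 6 8 2 9 3 9 3 4 8
Double every second digit counting from the check-digit position (so the 1st, 3rd, 5th, ... of the partial from the right).
  doubled (with −9 where >9): 7 0 0 3 4 6 6 7 → sum 33
  kept as-is: 2 3 4 8 9 9 4 → sum 39
Total = 33 + 39 = 72.
Check digit = (10 − (72 mod 10)) mod 10 = 8.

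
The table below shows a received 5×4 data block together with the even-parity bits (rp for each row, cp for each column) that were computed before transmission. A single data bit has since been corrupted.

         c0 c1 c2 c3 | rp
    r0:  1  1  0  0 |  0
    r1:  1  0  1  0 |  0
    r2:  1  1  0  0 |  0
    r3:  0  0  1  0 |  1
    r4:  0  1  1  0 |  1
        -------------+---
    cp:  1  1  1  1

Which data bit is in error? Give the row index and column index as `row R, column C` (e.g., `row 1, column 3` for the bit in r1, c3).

row 4, column 3

Recompute each row's even parity and compare to rp:
  r0: data parity 0, sent rp 0 → ok
  r1: data parity 0, sent rp 0 → ok
  r2: data parity 0, sent rp 0 → ok
  r3: data parity 1, sent rp 1 → ok
  r4: data parity 0, sent rp 1 → mismatch
Recompute each column's even parity and compare to cp:
  c0: data parity 1, sent cp 1 → ok
  c1: data parity 1, sent cp 1 → ok
  c2: data parity 1, sent cp 1 → ok
  c3: data parity 0, sent cp 1 → mismatch
Exactly one row (r4) and one column (c3) fail → the flipped bit is at their intersection.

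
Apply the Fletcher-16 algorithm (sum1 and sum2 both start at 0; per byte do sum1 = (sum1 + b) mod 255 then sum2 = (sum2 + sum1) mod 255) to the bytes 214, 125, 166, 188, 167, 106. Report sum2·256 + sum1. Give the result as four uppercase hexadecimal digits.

Running sums (mod 255):
  after byte 0 (214): sum1=214, sum2=214
  after byte 1 (125): sum1=84, sum2=43
  after byte 2 (166): sum1=250, sum2=38
  after byte 3 (188): sum1=183, sum2=221
  after byte 4 (167): sum1=95, sum2=61
  after byte 5 (106): sum1=201, sum2=7
Checksum = sum2·256 + sum1 = 7·256 + 201 = 1993 = 0x07C9.

07C9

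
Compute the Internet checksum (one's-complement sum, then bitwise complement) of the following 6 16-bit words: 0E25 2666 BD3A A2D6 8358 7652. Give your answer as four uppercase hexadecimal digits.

71B8

One's-complement addition (fold any carry out of bit 15 back into bit 0):
  0x0E25 + 0x2666 = 0x0348B
  0x348B + 0xBD3A = 0x0F1C5
  0xF1C5 + 0xA2D6 = 0x1949B → wrap carry → 0x949C
  0x949C + 0x8358 = 0x117F4 → wrap carry → 0x17F5
  0x17F5 + 0x7652 = 0x08E47
One's-complement sum = 0x8E47.
Checksum = ~0x8E47 & 0xFFFF = 0x71B8.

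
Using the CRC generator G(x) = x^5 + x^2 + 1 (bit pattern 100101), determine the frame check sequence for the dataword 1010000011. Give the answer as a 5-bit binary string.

Append 5 zeros: 101000001100000. Divide by 100101 (XOR where the leading bit is 1):
  pos 0: 101000 XOR 100101 = 001101
  pos 2: 110100 XOR 100101 = 010001
  pos 3: 100011 XOR 100101 = 000110
  pos 6: 110100 XOR 100101 = 010001
  pos 7: 100010 XOR 100101 = 000111
Remainder (last 5 bits) = 11100. This is the CRC / FCS.

11100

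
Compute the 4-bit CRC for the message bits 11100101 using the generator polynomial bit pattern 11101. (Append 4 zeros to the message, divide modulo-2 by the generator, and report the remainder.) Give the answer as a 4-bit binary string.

0010

Append 4 zeros: 111001010000. Divide by 11101 (XOR where the leading bit is 1):
  pos 0: 11100 XOR 11101 = 00001
  pos 4: 11010 XOR 11101 = 00111
  pos 6: 11100 XOR 11101 = 00001
Remainder (last 4 bits) = 0010. This is the CRC / FCS.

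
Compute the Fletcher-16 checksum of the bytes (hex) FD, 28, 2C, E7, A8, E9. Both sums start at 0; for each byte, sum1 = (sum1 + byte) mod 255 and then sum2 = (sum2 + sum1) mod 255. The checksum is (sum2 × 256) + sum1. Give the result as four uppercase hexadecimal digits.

Running sums (mod 255):
  after byte 0 (FD): sum1=253, sum2=253
  after byte 1 (28): sum1=38, sum2=36
  after byte 2 (2C): sum1=82, sum2=118
  after byte 3 (E7): sum1=58, sum2=176
  after byte 4 (A8): sum1=226, sum2=147
  after byte 5 (E9): sum1=204, sum2=96
Checksum = sum2·256 + sum1 = 96·256 + 204 = 24780 = 0x60CC.

60CC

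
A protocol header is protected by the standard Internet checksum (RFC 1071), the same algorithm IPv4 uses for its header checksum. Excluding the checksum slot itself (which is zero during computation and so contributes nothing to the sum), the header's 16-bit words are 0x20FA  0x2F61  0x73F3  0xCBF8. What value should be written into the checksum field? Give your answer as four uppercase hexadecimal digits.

6FB8

One's-complement addition (fold any carry out of bit 15 back into bit 0):
  0x20FA + 0x2F61 = 0x0505B
  0x505B + 0x73F3 = 0x0C44E
  0xC44E + 0xCBF8 = 0x19046 → wrap carry → 0x9047
One's-complement sum = 0x9047.
Checksum = ~0x9047 & 0xFFFF = 0x6FB8.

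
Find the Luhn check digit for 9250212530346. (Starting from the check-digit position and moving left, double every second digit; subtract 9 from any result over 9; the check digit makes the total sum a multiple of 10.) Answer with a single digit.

5

Partial digits right→left: 6 4 3 0 3 5 2 1 2 0 5 2 9
Double every second digit counting from the check-digit position (so the 1st, 3rd, 5th, ... of the partial from the right).
  doubled (with −9 where >9): 3 6 6 4 4 1 9 → sum 33
  kept as-is: 4 0 5 1 0 2 → sum 12
Total = 33 + 12 = 45.
Check digit = (10 − (45 mod 10)) mod 10 = 5.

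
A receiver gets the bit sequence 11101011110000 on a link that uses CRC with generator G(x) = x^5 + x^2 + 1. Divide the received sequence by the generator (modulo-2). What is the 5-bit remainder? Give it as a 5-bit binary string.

00100

Modulo-2 division of 11101011110000 by 100101:
  pos 0: 111010 XOR 100101 = 011111
  pos 1: 111111 XOR 100101 = 011010
  pos 2: 110101 XOR 100101 = 010000
  pos 3: 100001 XOR 100101 = 000100
  pos 6: 100100 XOR 100101 = 000001
Remainder = 00100 (nonzero — an error is detected).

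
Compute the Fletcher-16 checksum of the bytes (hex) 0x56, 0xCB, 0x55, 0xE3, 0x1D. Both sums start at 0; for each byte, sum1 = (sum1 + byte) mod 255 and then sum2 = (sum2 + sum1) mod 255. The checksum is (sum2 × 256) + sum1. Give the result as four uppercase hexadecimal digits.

C378

Running sums (mod 255):
  after byte 0 (0x56): sum1=86, sum2=86
  after byte 1 (0xCB): sum1=34, sum2=120
  after byte 2 (0x55): sum1=119, sum2=239
  after byte 3 (0xE3): sum1=91, sum2=75
  after byte 4 (0x1D): sum1=120, sum2=195
Checksum = sum2·256 + sum1 = 195·256 + 120 = 50040 = 0xC378.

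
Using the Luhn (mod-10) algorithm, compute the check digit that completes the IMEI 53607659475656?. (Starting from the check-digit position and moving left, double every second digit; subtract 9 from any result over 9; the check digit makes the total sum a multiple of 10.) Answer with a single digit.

4

Partial digits right→left: 6 5 6 5 7 4 9 5 6 7 0 6 3 5
Double every second digit counting from the check-digit position (so the 1st, 3rd, 5th, ... of the partial from the right).
  doubled (with −9 where >9): 3 3 5 9 3 0 6 → sum 29
  kept as-is: 5 5 4 5 7 6 5 → sum 37
Total = 29 + 37 = 66.
Check digit = (10 − (66 mod 10)) mod 10 = 4.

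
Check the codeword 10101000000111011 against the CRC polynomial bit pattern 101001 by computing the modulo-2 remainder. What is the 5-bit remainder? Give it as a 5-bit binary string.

00011

Modulo-2 division of 10101000000111011 by 101001:
  pos 0: 101010 XOR 101001 = 000011
  pos 4: 110000 XOR 101001 = 011001
  pos 5: 110010 XOR 101001 = 011011
  pos 6: 110111 XOR 101001 = 011110
  pos 7: 111101 XOR 101001 = 010100
  pos 8: 101001 XOR 101001 = 000000
Remainder = 00011 (nonzero — an error is detected).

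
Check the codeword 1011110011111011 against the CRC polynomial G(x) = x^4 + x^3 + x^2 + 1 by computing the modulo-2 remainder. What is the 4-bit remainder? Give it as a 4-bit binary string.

0000

Modulo-2 division of 1011110011111011 by 11101:
  pos 0: 10111 XOR 11101 = 01010
  pos 1: 10101 XOR 11101 = 01000
  pos 2: 10000 XOR 11101 = 01101
  pos 3: 11010 XOR 11101 = 00111
  pos 5: 11111 XOR 11101 = 00010
  pos 8: 10111 XOR 11101 = 01010
  pos 9: 10100 XOR 11101 = 01001
  pos 10: 10011 XOR 11101 = 01110
  pos 11: 11101 XOR 11101 = 00000
Remainder = 0000 (zero — the frame passes the CRC check).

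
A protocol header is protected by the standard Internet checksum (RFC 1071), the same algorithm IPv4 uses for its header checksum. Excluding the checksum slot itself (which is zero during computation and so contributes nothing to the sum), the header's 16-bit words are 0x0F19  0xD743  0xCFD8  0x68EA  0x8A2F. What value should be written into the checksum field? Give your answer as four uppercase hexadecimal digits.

56B0

One's-complement addition (fold any carry out of bit 15 back into bit 0):
  0x0F19 + 0xD743 = 0x0E65C
  0xE65C + 0xCFD8 = 0x1B634 → wrap carry → 0xB635
  0xB635 + 0x68EA = 0x11F1F → wrap carry → 0x1F20
  0x1F20 + 0x8A2F = 0x0A94F
One's-complement sum = 0xA94F.
Checksum = ~0xA94F & 0xFFFF = 0x56B0.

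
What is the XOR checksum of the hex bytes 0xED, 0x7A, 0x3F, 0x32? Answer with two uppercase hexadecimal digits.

XOR the bytes together:
  start with 0xED
  0xED ⊕ 0x7A = 0x97
  0x97 ⊕ 0x3F = 0xA8
  0xA8 ⊕ 0x32 = 0x9A

9A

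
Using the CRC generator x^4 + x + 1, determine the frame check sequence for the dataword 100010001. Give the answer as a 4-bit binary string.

1001

Append 4 zeros: 1000100010000. Divide by 10011 (XOR where the leading bit is 1):
  pos 0: 10001 XOR 10011 = 00010
  pos 3: 10000 XOR 10011 = 00011
  pos 6: 11100 XOR 10011 = 01111
  pos 7: 11110 XOR 10011 = 01101
  pos 8: 11010 XOR 10011 = 01001
Remainder (last 4 bits) = 1001. This is the CRC / FCS.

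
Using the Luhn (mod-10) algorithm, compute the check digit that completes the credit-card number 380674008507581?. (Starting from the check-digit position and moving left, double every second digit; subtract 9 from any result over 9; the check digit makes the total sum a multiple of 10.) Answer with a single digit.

1

Partial digits right→left: 1 8 5 7 0 5 8 0 0 4 7 6 0 8 3
Double every second digit counting from the check-digit position (so the 1st, 3rd, 5th, ... of the partial from the right).
  doubled (with −9 where >9): 2 1 0 7 0 5 0 6 → sum 21
  kept as-is: 8 7 5 0 4 6 8 → sum 38
Total = 21 + 38 = 59.
Check digit = (10 − (59 mod 10)) mod 10 = 1.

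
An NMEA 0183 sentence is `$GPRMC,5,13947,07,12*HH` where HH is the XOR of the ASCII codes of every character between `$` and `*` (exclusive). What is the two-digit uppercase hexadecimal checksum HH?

42

XOR the ASCII codes of the payload characters:
  'G' = 0x47 → acc = 0x47
  'P' = 0x50 → acc = 0x17
  'R' = 0x52 → acc = 0x45
  'M' = 0x4D → acc = 0x08
  'C' = 0x43 → acc = 0x4B
  ',' = 0x2C → acc = 0x67
  '5' = 0x35 → acc = 0x52
  ',' = 0x2C → acc = 0x7E
  '1' = 0x31 → acc = 0x4F
  '3' = 0x33 → acc = 0x7C
  '9' = 0x39 → acc = 0x45
  '4' = 0x34 → acc = 0x71
  '7' = 0x37 → acc = 0x46
  ',' = 0x2C → acc = 0x6A
  '0' = 0x30 → acc = 0x5A
  '7' = 0x37 → acc = 0x6D
  ',' = 0x2C → acc = 0x41
  '1' = 0x31 → acc = 0x70
  '2' = 0x32 → acc = 0x42
Checksum = 0x42.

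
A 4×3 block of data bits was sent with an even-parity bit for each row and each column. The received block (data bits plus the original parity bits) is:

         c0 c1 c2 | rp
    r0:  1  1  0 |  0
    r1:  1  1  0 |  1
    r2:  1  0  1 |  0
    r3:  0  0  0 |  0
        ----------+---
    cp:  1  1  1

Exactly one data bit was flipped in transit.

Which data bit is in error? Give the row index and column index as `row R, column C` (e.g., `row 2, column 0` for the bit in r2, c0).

row 1, column 1

Recompute each row's even parity and compare to rp:
  r0: data parity 0, sent rp 0 → ok
  r1: data parity 0, sent rp 1 → mismatch
  r2: data parity 0, sent rp 0 → ok
  r3: data parity 0, sent rp 0 → ok
Recompute each column's even parity and compare to cp:
  c0: data parity 1, sent cp 1 → ok
  c1: data parity 0, sent cp 1 → mismatch
  c2: data parity 1, sent cp 1 → ok
Exactly one row (r1) and one column (c1) fail → the flipped bit is at their intersection.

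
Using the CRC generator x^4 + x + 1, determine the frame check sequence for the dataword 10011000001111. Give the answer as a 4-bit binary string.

Append 4 zeros: 100110000011110000. Divide by 10011 (XOR where the leading bit is 1):
  pos 0: 10011 XOR 10011 = 00000
  pos 10: 11110 XOR 10011 = 01101
  pos 11: 11010 XOR 10011 = 01001
  pos 12: 10010 XOR 10011 = 00001
Remainder (last 4 bits) = 0010. This is the CRC / FCS.

0010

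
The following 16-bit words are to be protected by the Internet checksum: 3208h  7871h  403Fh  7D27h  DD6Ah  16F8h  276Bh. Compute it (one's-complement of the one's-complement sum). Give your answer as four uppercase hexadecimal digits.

One's-complement addition (fold any carry out of bit 15 back into bit 0):
  0x3208 + 0x7871 = 0x0AA79
  0xAA79 + 0x403F = 0x0EAB8
  0xEAB8 + 0x7D27 = 0x167DF → wrap carry → 0x67E0
  0x67E0 + 0xDD6A = 0x1454A → wrap carry → 0x454B
  0x454B + 0x16F8 = 0x05C43
  0x5C43 + 0x276B = 0x083AE
One's-complement sum = 0x83AE.
Checksum = ~0x83AE & 0xFFFF = 0x7C51.

7C51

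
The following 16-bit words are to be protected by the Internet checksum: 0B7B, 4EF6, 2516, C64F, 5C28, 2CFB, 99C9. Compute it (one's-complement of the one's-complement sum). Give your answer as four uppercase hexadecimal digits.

One's-complement addition (fold any carry out of bit 15 back into bit 0):
  0x0B7B + 0x4EF6 = 0x05A71
  0x5A71 + 0x2516 = 0x07F87
  0x7F87 + 0xC64F = 0x145D6 → wrap carry → 0x45D7
  0x45D7 + 0x5C28 = 0x0A1FF
  0xA1FF + 0x2CFB = 0x0CEFA
  0xCEFA + 0x99C9 = 0x168C3 → wrap carry → 0x68C4
One's-complement sum = 0x68C4.
Checksum = ~0x68C4 & 0xFFFF = 0x973B.

973B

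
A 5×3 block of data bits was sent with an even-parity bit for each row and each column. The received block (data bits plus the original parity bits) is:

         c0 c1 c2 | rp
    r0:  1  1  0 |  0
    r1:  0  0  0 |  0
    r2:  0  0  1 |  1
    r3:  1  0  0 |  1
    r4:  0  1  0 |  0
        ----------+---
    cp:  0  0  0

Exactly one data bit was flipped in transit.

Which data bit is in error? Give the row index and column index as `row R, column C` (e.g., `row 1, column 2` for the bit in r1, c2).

row 4, column 2

Recompute each row's even parity and compare to rp:
  r0: data parity 0, sent rp 0 → ok
  r1: data parity 0, sent rp 0 → ok
  r2: data parity 1, sent rp 1 → ok
  r3: data parity 1, sent rp 1 → ok
  r4: data parity 1, sent rp 0 → mismatch
Recompute each column's even parity and compare to cp:
  c0: data parity 0, sent cp 0 → ok
  c1: data parity 0, sent cp 0 → ok
  c2: data parity 1, sent cp 0 → mismatch
Exactly one row (r4) and one column (c2) fail → the flipped bit is at their intersection.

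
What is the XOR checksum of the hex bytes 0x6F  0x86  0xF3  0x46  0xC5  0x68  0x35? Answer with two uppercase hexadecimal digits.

C4

XOR the bytes together:
  start with 0x6F
  0x6F ⊕ 0x86 = 0xE9
  0xE9 ⊕ 0xF3 = 0x1A
  0x1A ⊕ 0x46 = 0x5C
  0x5C ⊕ 0xC5 = 0x99
  0x99 ⊕ 0x68 = 0xF1
  0xF1 ⊕ 0x35 = 0xC4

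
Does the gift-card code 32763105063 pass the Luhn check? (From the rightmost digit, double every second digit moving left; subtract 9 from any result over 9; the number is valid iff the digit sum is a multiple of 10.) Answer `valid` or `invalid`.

invalid

From the right, keep odd positions and double even positions (subtract 9 from any doubled value over 9):
  doubled (positions 2,4,...): 3 1 2 3 4 → sum 13
  kept (positions 1,3,...): 3 0 0 3 7 3 → sum 16
Total = 29.
29 mod 10 = 9, so the number is invalid.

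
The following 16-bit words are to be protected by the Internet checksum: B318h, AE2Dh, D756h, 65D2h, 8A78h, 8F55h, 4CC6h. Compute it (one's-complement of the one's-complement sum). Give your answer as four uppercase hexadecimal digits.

One's-complement addition (fold any carry out of bit 15 back into bit 0):
  0xB318 + 0xAE2D = 0x16145 → wrap carry → 0x6146
  0x6146 + 0xD756 = 0x1389C → wrap carry → 0x389D
  0x389D + 0x65D2 = 0x09E6F
  0x9E6F + 0x8A78 = 0x128E7 → wrap carry → 0x28E8
  0x28E8 + 0x8F55 = 0x0B83D
  0xB83D + 0x4CC6 = 0x10503 → wrap carry → 0x0504
One's-complement sum = 0x0504.
Checksum = ~0x0504 & 0xFFFF = 0xFAFB.

FAFB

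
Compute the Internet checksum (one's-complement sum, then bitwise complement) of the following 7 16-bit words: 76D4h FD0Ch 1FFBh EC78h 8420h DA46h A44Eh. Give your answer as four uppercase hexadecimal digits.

One's-complement addition (fold any carry out of bit 15 back into bit 0):
  0x76D4 + 0xFD0C = 0x173E0 → wrap carry → 0x73E1
  0x73E1 + 0x1FFB = 0x093DC
  0x93DC + 0xEC78 = 0x18054 → wrap carry → 0x8055
  0x8055 + 0x8420 = 0x10475 → wrap carry → 0x0476
  0x0476 + 0xDA46 = 0x0DEBC
  0xDEBC + 0xA44E = 0x1830A → wrap carry → 0x830B
One's-complement sum = 0x830B.
Checksum = ~0x830B & 0xFFFF = 0x7CF4.

7CF4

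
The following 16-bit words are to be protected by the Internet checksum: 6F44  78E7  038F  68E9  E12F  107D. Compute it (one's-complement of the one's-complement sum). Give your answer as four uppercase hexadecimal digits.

B9AE

One's-complement addition (fold any carry out of bit 15 back into bit 0):
  0x6F44 + 0x78E7 = 0x0E82B
  0xE82B + 0x038F = 0x0EBBA
  0xEBBA + 0x68E9 = 0x154A3 → wrap carry → 0x54A4
  0x54A4 + 0xE12F = 0x135D3 → wrap carry → 0x35D4
  0x35D4 + 0x107D = 0x04651
One's-complement sum = 0x4651.
Checksum = ~0x4651 & 0xFFFF = 0xB9AE.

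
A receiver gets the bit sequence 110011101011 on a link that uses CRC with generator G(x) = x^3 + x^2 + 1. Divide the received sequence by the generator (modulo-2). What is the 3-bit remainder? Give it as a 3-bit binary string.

000

Modulo-2 division of 110011101011 by 1101:
  pos 0: 1100 XOR 1101 = 0001
  pos 3: 1111 XOR 1101 = 0010
  pos 5: 1001 XOR 1101 = 0100
  pos 6: 1000 XOR 1101 = 0101
  pos 7: 1011 XOR 1101 = 0110
  pos 8: 1101 XOR 1101 = 0000
Remainder = 000 (zero — the frame passes the CRC check).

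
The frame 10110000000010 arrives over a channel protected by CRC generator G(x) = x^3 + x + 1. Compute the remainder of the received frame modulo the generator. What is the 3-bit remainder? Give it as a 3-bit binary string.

010

Modulo-2 division of 10110000000010 by 1011:
  pos 0: 1011 XOR 1011 = 0000
Remainder = 010 (nonzero — an error is detected).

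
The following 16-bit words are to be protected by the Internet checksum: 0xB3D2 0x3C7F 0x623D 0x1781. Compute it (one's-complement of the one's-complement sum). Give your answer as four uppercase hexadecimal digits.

95EF

One's-complement addition (fold any carry out of bit 15 back into bit 0):
  0xB3D2 + 0x3C7F = 0x0F051
  0xF051 + 0x623D = 0x1528E → wrap carry → 0x528F
  0x528F + 0x1781 = 0x06A10
One's-complement sum = 0x6A10.
Checksum = ~0x6A10 & 0xFFFF = 0x95EF.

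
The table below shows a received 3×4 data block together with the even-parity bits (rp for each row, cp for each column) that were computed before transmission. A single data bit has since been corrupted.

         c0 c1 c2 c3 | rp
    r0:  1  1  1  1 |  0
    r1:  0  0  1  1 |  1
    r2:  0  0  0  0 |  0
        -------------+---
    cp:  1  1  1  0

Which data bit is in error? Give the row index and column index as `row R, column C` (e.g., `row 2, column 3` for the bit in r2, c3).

Recompute each row's even parity and compare to rp:
  r0: data parity 0, sent rp 0 → ok
  r1: data parity 0, sent rp 1 → mismatch
  r2: data parity 0, sent rp 0 → ok
Recompute each column's even parity and compare to cp:
  c0: data parity 1, sent cp 1 → ok
  c1: data parity 1, sent cp 1 → ok
  c2: data parity 0, sent cp 1 → mismatch
  c3: data parity 0, sent cp 0 → ok
Exactly one row (r1) and one column (c2) fail → the flipped bit is at their intersection.

row 1, column 2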